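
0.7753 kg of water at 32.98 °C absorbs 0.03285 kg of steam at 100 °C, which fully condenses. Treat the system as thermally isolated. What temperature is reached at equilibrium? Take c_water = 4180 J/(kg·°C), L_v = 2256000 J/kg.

T_f ≈ 57.6 °C

Conservation of energy gives ΣQ = 0:
condense steam: −0.03285·2256000 = −74110
  condensate cools 100→T: 0.03285·4180·(T − 100) = 137.31(T − 100)
  water warms: 0.7753·4180·(T − 32.98) = 3240.8(T − 32.98)
3378.1 T = 74110 + 13731 + 106880 = 194721
T ≈ 57.64 °C (< 100 °C, so full condensation is consistent).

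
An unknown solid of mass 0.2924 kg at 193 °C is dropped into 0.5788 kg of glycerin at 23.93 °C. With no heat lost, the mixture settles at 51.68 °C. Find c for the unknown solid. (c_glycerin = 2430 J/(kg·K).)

c ≈ 945 J/(kg·K)

Heat lost by the unknown solid = heat gained by the glycerin:
0.2924·c·(193 − 51.68) = 0.5788·2430·(51.68 − 23.93)
41.32 c = 39030  ⇒  c ≈ 944.5 J/(kg·K)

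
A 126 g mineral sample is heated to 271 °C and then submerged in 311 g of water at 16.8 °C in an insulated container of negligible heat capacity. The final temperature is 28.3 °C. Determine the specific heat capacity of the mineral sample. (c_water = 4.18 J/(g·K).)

c ≈ 0.489 J/(g·K)

Heat lost by the mineral sample = heat gained by the water:
126·c·(271 − 28.3) = 311·4.18·(28.3 − 16.8)
30580 c = 14950  ⇒  c ≈ 0.4889 J/(g·K)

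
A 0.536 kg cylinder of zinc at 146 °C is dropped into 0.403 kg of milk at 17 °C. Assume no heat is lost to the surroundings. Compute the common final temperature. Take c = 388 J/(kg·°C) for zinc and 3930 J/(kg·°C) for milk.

T_f ≈ 32.0 °C

Set heat shed by the hot body equal to heat absorbed by the cold body:
0.536×388×(146 − T) = 0.403×3930×(T − 17)
207.97(146 − T) = 1583.8(T − 17)
1791.8 T = 57288  ⇒  T ≈ 31.97 °C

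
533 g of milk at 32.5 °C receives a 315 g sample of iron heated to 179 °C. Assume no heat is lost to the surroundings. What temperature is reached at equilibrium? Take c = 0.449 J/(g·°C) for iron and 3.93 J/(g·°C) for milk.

T_f ≈ 41.8 °C

T_f = Σ m_i c_i T_i / Σ m_i c_i:
T_f = (141.44*179 + 2094.7*32.5) / (141.44 + 2094.7)
    = 93394 / 2236.1 ≈ 41.77 °C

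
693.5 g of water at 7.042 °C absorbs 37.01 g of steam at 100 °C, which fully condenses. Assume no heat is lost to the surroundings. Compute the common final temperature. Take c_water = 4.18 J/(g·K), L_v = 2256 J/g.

Conservation of energy gives ΣQ = 0:
steam→water at 100 °C releases m L_v = 37.01·2256 = 83495
  condensate cools 100→T: 37.01·4.18·(T − 100) = 154.7(T − 100)
  original water: 2898.8(T − 7.042)
3053.5 T = 83495 + 15470 + 20414 = 119378
T ≈ 39.10 °C, under the boiling point, so the assumption holds.

T_f ≈ 39.1 °C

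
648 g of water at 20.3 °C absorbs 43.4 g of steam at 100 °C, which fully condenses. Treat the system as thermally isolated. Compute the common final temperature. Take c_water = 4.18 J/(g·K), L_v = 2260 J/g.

T_f ≈ 59.2 °C

Energy balance with sensible and latent terms:
condense steam: −43.4·2260 = −98084; condensed water 100 °C→T: 181.41(T − 100); original water: 2708.6(T − 20.3)
2890.1 T = 98084 + 18141 + 54985 = 171211
T ≈ 59.24 °C (< 100 °C, so full condensation is consistent).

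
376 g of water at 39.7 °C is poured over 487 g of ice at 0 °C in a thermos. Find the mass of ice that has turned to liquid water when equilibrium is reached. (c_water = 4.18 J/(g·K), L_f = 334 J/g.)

m_melted ≈ 187 g

Cooling the water to 0 °C releases 376·4.18·39.7 = 62396 J.
Melting all 487 g of ice would need 487·334 = 162658 J.
62396 J < 162658 J, so only part of the ice melts and the system sits at 0 °C.
m_melt = 62396 / L_f = 186.8 g.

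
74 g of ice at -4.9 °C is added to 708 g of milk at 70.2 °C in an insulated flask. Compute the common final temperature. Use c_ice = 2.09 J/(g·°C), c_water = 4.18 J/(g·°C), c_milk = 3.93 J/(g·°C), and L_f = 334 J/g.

T_f ≈ 54.9 °C

Let T be the final temperature. ΣQ_i = 0:
ice -4.9→0 °C: 74·2.09·4.9 = 757.83; latent heat to melt: 74·334 = 24716; warm the meltwater: 309.32 T; milk cools: 708·3.93·(T − 70.2) = 2782.4(T − 70.2)
3091.8 T = 195327 − 25474 = 169853
T ≈ 54.94 °C. Since T > 0 °C, the all-ice-melts assumption holds.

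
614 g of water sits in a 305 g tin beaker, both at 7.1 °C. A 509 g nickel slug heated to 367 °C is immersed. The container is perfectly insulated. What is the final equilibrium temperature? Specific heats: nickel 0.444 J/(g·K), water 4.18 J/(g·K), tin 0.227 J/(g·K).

Energy conservation, ΣQ = 0:
509·0.444·(T − 367) + 614·4.18·(T − 7.1) + 305·0.227·(T − 7.1) = 0
2861.8 T = 101654
T = 101654 / 2861.8 = 35.5 °C

T_f ≈ 35.5 °C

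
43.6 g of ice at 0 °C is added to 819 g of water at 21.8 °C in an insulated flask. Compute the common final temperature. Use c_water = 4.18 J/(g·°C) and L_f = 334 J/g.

T_f ≈ 16.7 °C

Setting the total heat transfer to zero:
melt ice: 43.6·334 = 14562
  meltwater 0→T: 43.6·4.18·T = 182.25 T
  water cools: 819·4.18·(T − 21.8) = 3423.4(T − 21.8)
3605.7 T = 74631 − 14562 = 60068
T ≈ 16.66 °C — above 0 °C, consistent with complete melting.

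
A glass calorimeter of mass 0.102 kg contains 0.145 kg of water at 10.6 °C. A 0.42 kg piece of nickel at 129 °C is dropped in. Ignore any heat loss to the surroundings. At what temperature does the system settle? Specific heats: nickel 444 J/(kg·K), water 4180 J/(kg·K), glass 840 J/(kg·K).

T_f is the heat-capacity-weighted average of the initial temperatures:
T_f = (186.48·129 + 606.1·10.6 + 85.68·10.6) / (186.48 + 606.1 + 85.68)
    = 31389 / 878.26 ≈ 35.74 °C

T_f ≈ 35.7 °C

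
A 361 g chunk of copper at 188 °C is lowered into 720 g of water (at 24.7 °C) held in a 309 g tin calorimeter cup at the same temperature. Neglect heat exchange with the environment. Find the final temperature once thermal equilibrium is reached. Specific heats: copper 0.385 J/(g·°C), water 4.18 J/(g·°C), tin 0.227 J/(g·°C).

T_f ≈ 31.8 °C

Let T be the final temperature. ΣQ_i = 0:
361*0.385*(T − 188) + 720*4.18*(T − 24.7) + 309*0.227*(T − 24.7) = 0
138.99(T − 188) + 3009.6(T − 24.7) + 70.14(T − 24.7) = 0
3218.7 T = 102199
T = 102199 / 3218.7 = 31.8 °C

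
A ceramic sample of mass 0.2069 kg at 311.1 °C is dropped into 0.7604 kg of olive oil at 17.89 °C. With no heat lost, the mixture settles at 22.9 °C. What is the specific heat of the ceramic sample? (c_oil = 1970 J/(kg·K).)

Heat lost by the ceramic sample = heat gained by the oil:
0.2069×c×(311.1 − 22.9) = 0.7604×1970×(22.9 − 17.89)
59.63 c = 7504.9  ⇒  c ≈ 125.9 J/(kg·K)

c ≈ 126 J/(kg·K)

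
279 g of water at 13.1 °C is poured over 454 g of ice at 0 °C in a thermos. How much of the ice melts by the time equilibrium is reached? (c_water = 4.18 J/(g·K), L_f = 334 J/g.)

m_melted ≈ 45.7 g

Water can give up m c ΔT = 279·4.18·13.1 = 15277 J before reaching 0 °C.
Fully melting the ice requires m_ice L_f = 454·334 = 151636 J.
That's not enough to melt it all — equilibrium is at 0 °C with ice remaining.
Mass melted = 15277/334 ≈ 45.74 g.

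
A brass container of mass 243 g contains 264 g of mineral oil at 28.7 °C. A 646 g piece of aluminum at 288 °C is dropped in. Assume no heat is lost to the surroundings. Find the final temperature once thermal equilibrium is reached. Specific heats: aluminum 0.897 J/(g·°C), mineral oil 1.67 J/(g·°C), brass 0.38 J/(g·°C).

T_f ≈ 163.7 °C

Setting the total heat transfer to zero:
646×0.897×(T − 288) + 264×1.67×(T − 28.7) + 243×0.38×(T − 28.7) = 0
1112.7 T = 182188
T = 182188 / 1112.7 = 164 °C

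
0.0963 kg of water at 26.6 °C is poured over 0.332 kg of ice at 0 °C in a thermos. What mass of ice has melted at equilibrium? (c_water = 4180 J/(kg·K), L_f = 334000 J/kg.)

m_melted ≈ 0.0321 kg

Water can give up m c ΔT = 0.0963·4180·26.6 = 10707 J before reaching 0 °C.
Fully melting the ice requires m_ice L_f = 0.332·334000 = 110888 J.
10707 J < 110888 J, so only part of the ice melts and the system sits at 0 °C.
m_melted·334000 = 10707  ⇒  m_melted ≈ 0.03206 kg.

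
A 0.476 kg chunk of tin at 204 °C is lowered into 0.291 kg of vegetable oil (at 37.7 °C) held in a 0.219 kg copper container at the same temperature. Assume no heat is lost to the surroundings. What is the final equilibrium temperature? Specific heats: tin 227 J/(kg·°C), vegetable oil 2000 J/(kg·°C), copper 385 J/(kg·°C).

Net heat exchanged in the isolated system is zero:
0.476·227·(T − 204) + 0.291·2000·(T − 37.7) + 0.219·385·(T − 37.7) = 0
(108.05 + 582 + 84.31) T = 108.05·204 + 582·37.7 + 84.31·37.7
T = 47163/774.37 ≈ 60.90 °C

T_f ≈ 60.9 °C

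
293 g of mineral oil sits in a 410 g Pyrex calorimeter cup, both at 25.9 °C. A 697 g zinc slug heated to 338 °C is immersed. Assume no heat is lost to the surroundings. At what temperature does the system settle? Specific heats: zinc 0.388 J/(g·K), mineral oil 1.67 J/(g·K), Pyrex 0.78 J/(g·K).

T_f ≈ 104.1 °C

Setting the total heat transfer to zero:
697*0.388*(T − 338) + 293*1.67*(T − 25.9) + 410*0.78*(T − 25.9) = 0
270.44(T − 338) + 489.31(T − 25.9) + 319.8(T − 25.9) = 0
1079.5 T = 112363
T ≈ 104.08 °C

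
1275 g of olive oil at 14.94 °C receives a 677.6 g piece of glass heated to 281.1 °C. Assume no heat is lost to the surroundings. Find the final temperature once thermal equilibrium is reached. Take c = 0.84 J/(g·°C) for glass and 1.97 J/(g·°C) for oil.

T_f ≈ 64.1 °C

With ΣQ=0 the equilibrium temperature is the m·c-weighted mean:
T_f = (569.18·281.1 + 2511.8·14.94) / (569.18 + 2511.8)
    = 197523 / 3080.9 ≈ 64.11 °C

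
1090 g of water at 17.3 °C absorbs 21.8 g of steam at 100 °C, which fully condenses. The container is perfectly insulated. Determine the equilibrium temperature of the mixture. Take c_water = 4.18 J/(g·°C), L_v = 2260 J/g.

T_f ≈ 29.5 °C

Energy balance with sensible and latent terms:
condense steam: −21.8·2260 = −49268; condensate cools 100→T: 21.8·4.18·(T − 100) = 91.12(T − 100); water warms: 1090·4.18·(T − 17.3) = 4556.2(T − 17.3)
4647.3 T = 49268 + 9112.4 + 78822 = 137203
T ≈ 29.52 °C — below 100 °C, confirming all the steam condensed.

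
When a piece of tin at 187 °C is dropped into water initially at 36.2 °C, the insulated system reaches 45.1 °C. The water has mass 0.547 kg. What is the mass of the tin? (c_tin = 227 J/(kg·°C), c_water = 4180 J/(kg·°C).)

Heat gained plus heat lost sum to zero:
m×227×(45.1 − 187) + 0.547×4180×(45.1 − 36.2) = 0
-32211 m = -20349
m = -20349/-32211 ≈ 0.6318 kg

m ≈ 0.632 kg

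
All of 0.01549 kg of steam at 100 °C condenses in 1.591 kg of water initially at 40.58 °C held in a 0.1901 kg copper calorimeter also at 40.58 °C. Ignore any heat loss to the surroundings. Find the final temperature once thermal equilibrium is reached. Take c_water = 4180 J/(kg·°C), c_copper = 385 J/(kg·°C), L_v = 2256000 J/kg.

T_f ≈ 46.3 °C

Energy balance with sensible and latent terms:
latent heat released on condensation: 0.01549·2256000 = 34945
  condensate cools 100→T: 0.01549·4180·(T − 100) = 64.75(T − 100)
  original water: 6650.4(T − 40.58)
  copper cup: 0.1901·385·(T − 40.58) = 73.19(T − 40.58)
6788.3 T = 34945 + 6474.8 + 272842 = 314263
T ≈ 46.29 °C (< 100 °C, so full condensation is consistent).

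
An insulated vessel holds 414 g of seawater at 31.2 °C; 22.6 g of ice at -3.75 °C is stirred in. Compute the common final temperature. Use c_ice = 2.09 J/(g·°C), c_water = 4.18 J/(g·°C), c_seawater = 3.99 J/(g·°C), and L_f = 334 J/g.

Let T be the final temperature. ΣQ_i = 0:
warm ice to 0 °C: 22.6×2.09×(0 − (-3.75)) = 177.13
  fusion: m_ice L_f = 22.6×334 = 7548.4
  meltwater 0→T: 22.6×4.18×T = 94.47 T
  seawater cools: 414×3.99×(T − 31.2) = 1651.9(T − 31.2)
1746.3 T = 51538 − 7725.5 = 43813
T ≈ 25.09 °C — above 0 °C, consistent with complete melting.

T_f ≈ 25.1 °C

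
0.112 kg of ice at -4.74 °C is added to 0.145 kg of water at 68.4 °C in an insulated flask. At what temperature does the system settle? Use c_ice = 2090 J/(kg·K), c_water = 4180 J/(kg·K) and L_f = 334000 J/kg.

Conservation of energy gives ΣQ = 0:
ice -4.74→0 °C: 0.112·2090·4.74 = 1109.5
  latent heat to melt: 0.112·334000 = 37408
  meltwater 0→T: 0.112·4180·T = 468.16 T
  water: 606.1(T − 68.4)
1074.3 T = 41457 − 38518 = 2939.7
T ≈ 2.74 °C (positive, so assuming full melt was valid).

T_f ≈ 2.7 °C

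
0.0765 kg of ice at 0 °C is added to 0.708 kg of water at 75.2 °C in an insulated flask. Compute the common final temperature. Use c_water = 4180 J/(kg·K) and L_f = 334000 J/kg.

T_f ≈ 60.1 °C

Sum of m c ΔT and latent-heat terms is zero:
latent heat to melt: 0.0765·334000 = 25551; warm the meltwater: 319.77 T; water cools: 0.708·4180·(T − 75.2) = 2959.4(T − 75.2)
3279.2 T = 222550 − 25551 = 196999
T ≈ 60.08 °C. Since T > 0 °C, the all-ice-melts assumption holds.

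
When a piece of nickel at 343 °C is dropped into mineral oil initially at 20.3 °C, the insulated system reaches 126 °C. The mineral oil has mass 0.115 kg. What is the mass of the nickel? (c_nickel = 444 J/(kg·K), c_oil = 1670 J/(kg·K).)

m ≈ 0.211 kg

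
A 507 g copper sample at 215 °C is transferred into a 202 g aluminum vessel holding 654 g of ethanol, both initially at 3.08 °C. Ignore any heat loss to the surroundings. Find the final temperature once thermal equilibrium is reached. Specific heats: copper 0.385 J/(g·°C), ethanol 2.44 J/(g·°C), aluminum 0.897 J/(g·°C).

T_f ≈ 24.1 °C

Conservation of energy gives ΣQ = 0:
507·0.385·(T − 215) + 654·2.44·(T − 3.08) + 202·0.897·(T − 3.08) = 0
195.19(T − 215) + 1595.8(T − 3.08) + 181.19(T − 3.08) = 0
(195.19 + 1595.8 + 181.19) T = 195.19·215 + 1595.8·3.08 + 181.19·3.08
T = 47440 / 1972.1 = 24.1 °C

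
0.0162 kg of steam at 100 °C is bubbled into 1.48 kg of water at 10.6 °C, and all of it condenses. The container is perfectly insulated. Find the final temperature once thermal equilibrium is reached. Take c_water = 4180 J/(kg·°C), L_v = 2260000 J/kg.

Energy conservation, ΣQ = 0:
latent heat released on condensation: 0.0162×2260000 = 36612; condensate cools 100→T: 0.0162×4180×(T − 100) = 67.72(T − 100); water warms: 1.48×4180×(T − 10.6) = 6186.4(T − 10.6)
6254.1 T = 36612 + 6771.6 + 65576 = 108959
T ≈ 17.42 °C, under the boiling point, so the assumption holds.

T_f ≈ 17.4 °C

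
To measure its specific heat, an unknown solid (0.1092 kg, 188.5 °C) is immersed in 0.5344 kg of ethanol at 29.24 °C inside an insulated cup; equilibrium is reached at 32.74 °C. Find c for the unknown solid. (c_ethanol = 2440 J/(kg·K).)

Conservation of energy gives ΣQ = 0:
0.1092·c·(32.74 − 188.5) + 0.5344·2440·(32.74 − 29.24) = 0
-17.01 c = -4563.8
c = -4563.8/-17.01 ≈ 268.3 J/(kg·K)

c ≈ 268 J/(kg·K)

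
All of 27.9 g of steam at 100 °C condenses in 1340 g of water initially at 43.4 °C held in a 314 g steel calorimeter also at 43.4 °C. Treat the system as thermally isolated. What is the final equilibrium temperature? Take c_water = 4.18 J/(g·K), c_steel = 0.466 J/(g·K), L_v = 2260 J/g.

Energy conservation, ΣQ = 0:
condense steam: −27.9×2260 = −63054
  condensed water 100 °C→T: 116.62(T − 100)
  original water: 5601.2(T − 43.4)
  steel cup: 314×0.466×(T − 43.4) = 146.32(T − 43.4)
5864.1 T = 63054 + 11662 + 249443 = 324159
T ≈ 55.28 °C — below 100 °C, confirming all the steam condensed.

T_f ≈ 55.3 °C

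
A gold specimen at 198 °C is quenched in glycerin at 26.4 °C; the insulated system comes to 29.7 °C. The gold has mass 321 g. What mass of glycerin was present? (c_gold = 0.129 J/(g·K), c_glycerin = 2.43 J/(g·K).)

Setting the total heat transfer to zero:
321×0.129×(29.7 − 198) + m×2.43×(29.7 − 26.4) = 0
8.019 m = 6969.1
m = 6969.1/8.019 ≈ 869.1 g

m ≈ 869 g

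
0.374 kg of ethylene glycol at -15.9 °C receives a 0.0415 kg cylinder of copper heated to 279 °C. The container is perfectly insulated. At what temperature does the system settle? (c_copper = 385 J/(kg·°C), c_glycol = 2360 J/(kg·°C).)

Energy conservation, ΣQ = 0:
0.0415*385*(T − 279) + 0.374*2360*(T − (-15.9)) = 0
15.98(T − 279) + 882.64(T − (-15.9)) = 0
898.62 T = -9576.3
T ≈ -10.66 °C

T_f ≈ -10.7 °C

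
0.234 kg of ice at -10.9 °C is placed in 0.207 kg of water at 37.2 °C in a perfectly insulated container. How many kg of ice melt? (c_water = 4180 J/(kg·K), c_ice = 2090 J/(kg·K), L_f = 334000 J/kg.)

Water can give up m c ΔT = 0.207·4180·37.2 = 32188 J before reaching 0 °C.
Of that, 0.234·2090·10.9 = 5330.8 J goes to bring the ice to 0 °C, leaving 26857 J.
To melt every bit of ice: 0.234·334000 = 78156 J.
26857 J < 78156 J, so only part of the ice melts and the system sits at 0 °C.
Mass melted = 26857/334000 ≈ 0.08041 kg.

m_melted ≈ 0.0804 kg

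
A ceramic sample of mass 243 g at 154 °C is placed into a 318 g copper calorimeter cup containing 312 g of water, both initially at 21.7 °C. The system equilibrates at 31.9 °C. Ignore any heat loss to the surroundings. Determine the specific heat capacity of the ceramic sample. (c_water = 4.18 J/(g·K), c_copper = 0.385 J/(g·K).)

c ≈ 0.49 J/(g·K)

Conservation of energy gives ΣQ = 0:
243×c×(31.9 − 154) + 312×4.18×(31.9 − 21.7) + 318×0.385×(31.9 − 21.7) = 0
-29670 c = -14551
c = -14551/-29670 ≈ 0.4904 J/(g·K)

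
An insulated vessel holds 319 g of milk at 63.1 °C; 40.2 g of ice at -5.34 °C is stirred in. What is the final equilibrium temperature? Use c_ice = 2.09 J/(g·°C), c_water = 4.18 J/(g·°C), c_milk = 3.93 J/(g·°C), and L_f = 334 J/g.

Heat gained plus heat lost sum to zero:
ice -5.34→0 °C: 40.2·2.09·5.34 = 448.66
  fusion: m_ice L_f = 40.2·334 = 13427
  warm the meltwater: 168.04 T
  milk cools: 319·3.93·(T − 63.1) = 1253.7(T − 63.1)
1421.7 T = 79107 − 13875 = 65231
T ≈ 45.88 °C. Since T > 0 °C, the all-ice-melts assumption holds.

T_f ≈ 45.9 °C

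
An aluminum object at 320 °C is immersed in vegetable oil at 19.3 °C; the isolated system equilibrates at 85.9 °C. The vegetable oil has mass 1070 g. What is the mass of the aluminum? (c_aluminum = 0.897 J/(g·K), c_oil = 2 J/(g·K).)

Taking heat into each body as positive, Σ m c ΔT = 0:
m×0.897×(85.9 − 320) + 1070×2×(85.9 − 19.3) = 0
-209.99 m = -142524
m = -142524/-209.99 ≈ 678.7 g

m ≈ 679 g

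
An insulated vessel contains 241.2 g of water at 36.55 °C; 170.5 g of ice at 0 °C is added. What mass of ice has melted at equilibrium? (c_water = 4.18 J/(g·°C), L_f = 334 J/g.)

m_melted ≈ 110 g

Cooling the water to 0 °C releases 241.2×4.18×36.55 = 36850 J.
Melting all 170.5 g of ice would need 170.5×334 = 56947 J.
36850 J < 56947 J, so only part of the ice melts and the system sits at 0 °C.
m_melted×334 = 36850  ⇒  m_melted ≈ 110.3 g.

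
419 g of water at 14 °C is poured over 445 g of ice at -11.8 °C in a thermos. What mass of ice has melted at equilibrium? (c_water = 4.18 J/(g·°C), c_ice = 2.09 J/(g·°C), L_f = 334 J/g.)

Heat available from the water dropping to 0 °C: 419×4.18×14 = 24520 J.
Warming the ice to 0 °C takes 445×2.09×11.8 = 10975 J, leaving 13545 J for melting.
Fully melting the ice requires m_ice L_f = 445×334 = 148630 J.
13545 J < 148630 J, so only part of the ice melts and the system sits at 0 °C.
m_melt = 13545 / L_f = 40.55 g.

m_melted ≈ 40.6 g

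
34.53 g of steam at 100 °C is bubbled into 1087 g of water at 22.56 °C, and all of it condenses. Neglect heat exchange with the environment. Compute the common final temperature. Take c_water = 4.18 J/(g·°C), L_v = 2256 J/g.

Setting the total heat transfer to zero:
latent heat released on condensation: 34.53×2256 = 77900
  condensed water 100 °C→T: 144.34(T − 100)
  water warms: 1087×4.18×(T − 22.56) = 4543.7(T − 22.56)
4688 T = 77900 + 14434 + 102505 = 194838
T ≈ 41.56 °C, under the boiling point, so the assumption holds.

T_f ≈ 41.6 °C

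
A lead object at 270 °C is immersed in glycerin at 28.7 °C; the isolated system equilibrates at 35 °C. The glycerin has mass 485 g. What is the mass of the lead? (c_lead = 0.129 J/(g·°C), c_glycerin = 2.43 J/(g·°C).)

Heat lost by the lead = heat gained by the glycerin:
m×0.129×(270 − 35) = 485×2.43×(35 − 28.7)
30.32 m = 7424.9  ⇒  m ≈ 244.9 g

m ≈ 245 g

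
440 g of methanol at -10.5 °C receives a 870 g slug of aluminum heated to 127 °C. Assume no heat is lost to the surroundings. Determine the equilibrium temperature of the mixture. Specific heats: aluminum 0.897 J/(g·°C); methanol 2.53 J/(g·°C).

T_f = Σ m_i c_i T_i / Σ m_i c_i:
T_f = (780.39×127 + 1113.2×(-10.5)) / (780.39 + 1113.2)
    = 87421 / 1893.6 ≈ 46.17 °C

T_f ≈ 46.2 °C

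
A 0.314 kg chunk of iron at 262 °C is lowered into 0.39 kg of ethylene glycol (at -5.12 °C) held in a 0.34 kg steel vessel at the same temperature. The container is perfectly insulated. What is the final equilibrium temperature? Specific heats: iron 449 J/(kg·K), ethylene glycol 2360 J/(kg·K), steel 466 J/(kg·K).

Setting the total heat transfer to zero:
0.314·449·(T − 262) + 0.39·2360·(T − (-5.12)) + 0.34·466·(T − (-5.12)) = 0
140.99(T − 262) + 920.4(T − (-5.12)) + 158.44(T − (-5.12)) = 0
(140.99 + 920.4 + 158.44) T = 140.99·262 + 920.4·(-5.12) + 158.44·(-5.12)
T = 31415/1219.8 ≈ 25.75 °C

T_f ≈ 25.8 °C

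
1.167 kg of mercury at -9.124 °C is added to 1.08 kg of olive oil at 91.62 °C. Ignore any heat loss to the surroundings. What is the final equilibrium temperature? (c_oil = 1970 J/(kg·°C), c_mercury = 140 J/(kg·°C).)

Energy conservation, ΣQ = 0:
1.08·1970·(T − 91.62) + 1.167·140·(T − (-9.124)) = 0
2127.6(T − 91.62) + 163.38(T − (-9.124)) = 0
2291 T = 193440
T = 193440 / 2291 = 84.4 °C

T_f ≈ 84.4 °C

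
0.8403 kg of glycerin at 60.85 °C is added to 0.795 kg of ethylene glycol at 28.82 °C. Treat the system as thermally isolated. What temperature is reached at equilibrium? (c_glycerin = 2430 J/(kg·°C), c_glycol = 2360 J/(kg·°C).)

T_f ≈ 45.5 °C

Energy conservation, ΣQ = 0:
0.8403*2430*(T − 60.85) + 0.795*2360*(T − 28.82) = 0
(2041.9 + 1876.2) T = 2041.9*60.85 + 1876.2*28.82
T ≈ 45.51 °C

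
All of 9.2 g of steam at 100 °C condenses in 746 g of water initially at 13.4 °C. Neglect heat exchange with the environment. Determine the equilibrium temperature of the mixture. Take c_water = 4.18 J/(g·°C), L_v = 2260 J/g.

T_f ≈ 21.0 °C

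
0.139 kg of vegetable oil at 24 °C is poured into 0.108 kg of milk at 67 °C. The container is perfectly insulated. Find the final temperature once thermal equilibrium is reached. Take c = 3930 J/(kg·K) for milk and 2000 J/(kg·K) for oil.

T_f ≈ 50.0 °C

Heat gained plus heat lost sum to zero:
0.108·3930·(T − 67) + 0.139·2000·(T − 24) = 0
424.44(T − 67) + 278(T − 24) = 0
(424.44 + 278) T = 424.44·67 + 278·24
T ≈ 49.98 °C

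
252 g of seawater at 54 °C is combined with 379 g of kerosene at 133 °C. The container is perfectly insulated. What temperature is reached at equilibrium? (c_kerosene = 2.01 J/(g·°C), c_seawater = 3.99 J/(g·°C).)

Taking heat into each body as positive, Σ m c ΔT = 0:
379·2.01·(T − 133) + 252·3.99·(T − 54) = 0
761.79(T − 133) + 1005.5(T − 54) = 0
(761.79 + 1005.5) T = 761.79·133 + 1005.5·54
T = 155614 / 1767.3 = 88.1 °C

T_f ≈ 88.1 °C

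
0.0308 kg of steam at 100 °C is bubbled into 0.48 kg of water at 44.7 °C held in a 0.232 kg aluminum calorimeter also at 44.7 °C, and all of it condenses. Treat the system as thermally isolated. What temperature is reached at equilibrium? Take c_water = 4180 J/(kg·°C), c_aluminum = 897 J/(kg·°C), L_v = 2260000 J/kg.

Energy conservation, ΣQ = 0:
steam→water at 100 °C releases m L_v = 0.0308×2260000 = 69608
  condensed water 100 °C→T: 128.74(T − 100)
  water warms: 0.48×4180×(T − 44.7) = 2006.4(T − 44.7)
  cup: 208.1(T − 44.7)
2343.2 T = 69608 + 12874 + 98988 = 181471
T ≈ 77.44 °C, under the boiling point, so the assumption holds.

T_f ≈ 77.4 °C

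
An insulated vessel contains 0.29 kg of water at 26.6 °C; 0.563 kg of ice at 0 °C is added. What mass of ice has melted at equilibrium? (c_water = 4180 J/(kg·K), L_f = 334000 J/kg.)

m_melted ≈ 0.0965 kg

Heat available from the water dropping to 0 °C: 0.29·4180·26.6 = 32245 J.
Fully melting the ice requires m_ice L_f = 0.563·334000 = 188042 J.
Since 32245 < 188042 J, not all the ice melts; equilibrium is at 0 °C.
Mass melted = 32245/334000 ≈ 0.09654 kg.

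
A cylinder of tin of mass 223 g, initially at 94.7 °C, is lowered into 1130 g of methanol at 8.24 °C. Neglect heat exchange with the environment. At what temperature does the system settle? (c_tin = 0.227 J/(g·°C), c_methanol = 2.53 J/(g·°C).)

T_f ≈ 9.7 °C

Set heat shed by the hot body equal to heat absorbed by the cold body:
223·0.227·(94.7 − T) = 1130·2.53·(T − 8.24)
50.62(94.7 − T) = 2858.9(T − 8.24)
2909.5 T = 28351  ⇒  T ≈ 9.74 °C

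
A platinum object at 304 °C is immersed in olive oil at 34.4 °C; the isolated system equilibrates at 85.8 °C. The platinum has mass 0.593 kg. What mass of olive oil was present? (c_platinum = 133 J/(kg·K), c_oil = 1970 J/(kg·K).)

m ≈ 0.17 kg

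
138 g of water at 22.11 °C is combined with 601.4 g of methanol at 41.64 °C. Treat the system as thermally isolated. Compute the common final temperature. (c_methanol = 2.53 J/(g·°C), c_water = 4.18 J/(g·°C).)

T_f ≈ 36.3 °C

|Q_methanol| = |Q_water|:
601.4·2.53·(41.64 − T) = 138·4.18·(T − 22.11)
1521.5(41.64 − T) = 576.84(T − 22.11)
2098.4 T = 76111  ⇒  T ≈ 36.27 °C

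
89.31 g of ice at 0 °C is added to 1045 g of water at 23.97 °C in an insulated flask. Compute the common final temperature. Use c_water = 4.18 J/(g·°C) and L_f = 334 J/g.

Let T be the final temperature. ΣQ_i = 0:
latent heat to melt: 89.31·334 = 29830
  meltwater 0→T: 89.31·4.18·T = 373.32 T
  water cools: 1045·4.18·(T − 23.97) = 4368.1(T − 23.97)
4741.4 T = 104703 − 29830 = 74874
T ≈ 15.79 °C (positive, so assuming full melt was valid).

T_f ≈ 15.8 °C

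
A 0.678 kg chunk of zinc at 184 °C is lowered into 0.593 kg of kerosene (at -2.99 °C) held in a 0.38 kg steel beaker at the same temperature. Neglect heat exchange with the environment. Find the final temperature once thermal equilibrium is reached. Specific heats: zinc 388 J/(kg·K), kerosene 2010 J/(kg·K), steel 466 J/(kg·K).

Net heat exchanged in the isolated system is zero:
0.678·388·(T − 184) + 0.593·2010·(T − (-2.99)) + 0.38·466·(T − (-2.99)) = 0
1632.1 T = 44310
T ≈ 27.15 °C

T_f ≈ 27.1 °C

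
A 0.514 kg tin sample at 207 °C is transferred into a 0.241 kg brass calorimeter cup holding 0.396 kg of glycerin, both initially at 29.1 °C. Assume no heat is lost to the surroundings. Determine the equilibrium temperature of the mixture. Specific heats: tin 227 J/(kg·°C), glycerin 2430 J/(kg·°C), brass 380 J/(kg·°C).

Net heat exchanged in the isolated system is zero:
0.514·227·(T − 207) + 0.396·2430·(T − 29.1) + 0.241·380·(T − 29.1) = 0
1170.5 T = 54820
T = 54820 / 1170.5 = 46.8 °C

T_f ≈ 46.8 °C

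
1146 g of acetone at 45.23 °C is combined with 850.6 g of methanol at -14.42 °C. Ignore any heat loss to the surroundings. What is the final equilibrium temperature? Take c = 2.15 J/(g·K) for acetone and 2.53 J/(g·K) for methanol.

T_f ≈ 17.4 °C

Taking heat into each body as positive, Σ m c ΔT = 0:
1146×2.15×(T − 45.23) + 850.6×2.53×(T − (-14.42)) = 0
2463.9(T − 45.23) + 2152(T − (-14.42)) = 0
4615.9 T = 80410
T ≈ 17.42 °C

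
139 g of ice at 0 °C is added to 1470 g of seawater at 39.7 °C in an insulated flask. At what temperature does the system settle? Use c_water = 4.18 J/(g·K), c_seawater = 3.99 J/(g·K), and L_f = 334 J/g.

T_f ≈ 28.9 °C

Conservation of energy gives ΣQ = 0:
latent heat to melt: 139×334 = 46426; warm the meltwater: 581.02 T; seawater cools: 1470×3.99×(T − 39.7) = 5865.3(T − 39.7)
6446.3 T = 232852 − 46426 = 186426
T ≈ 28.92 °C (positive, so assuming full melt was valid).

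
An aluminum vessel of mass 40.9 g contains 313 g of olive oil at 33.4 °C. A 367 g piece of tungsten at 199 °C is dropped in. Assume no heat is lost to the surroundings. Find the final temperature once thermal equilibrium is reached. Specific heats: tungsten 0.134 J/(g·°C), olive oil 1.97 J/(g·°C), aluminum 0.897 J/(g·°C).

T_f ≈ 45.0 °C

Conservation of energy gives ΣQ = 0:
367*0.134*(T − 199) + 313*1.97*(T − 33.4) + 40.9*0.897*(T − 33.4) = 0
49.18(T − 199) + 616.61(T − 33.4) + 36.69(T − 33.4) = 0
702.48 T = 31607
T = 31607/702.48 ≈ 44.99 °C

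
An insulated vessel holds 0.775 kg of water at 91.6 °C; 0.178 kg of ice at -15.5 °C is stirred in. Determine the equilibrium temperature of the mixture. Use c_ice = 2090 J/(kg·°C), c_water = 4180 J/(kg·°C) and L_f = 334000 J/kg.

T_f ≈ 58.1 °C

Heat gained plus heat lost sum to zero:
warm ice to 0 °C: 0.178·2090·(0 − (-15.5)) = 5766.3
  latent heat to melt: 0.178·334000 = 59452
  warm the meltwater: 744.04 T
  water cools: 0.775·4180·(T − 91.6) = 3239.5(T − 91.6)
3983.5 T = 296738 − 65218 = 231520
T ≈ 58.12 °C — above 0 °C, consistent with complete melting.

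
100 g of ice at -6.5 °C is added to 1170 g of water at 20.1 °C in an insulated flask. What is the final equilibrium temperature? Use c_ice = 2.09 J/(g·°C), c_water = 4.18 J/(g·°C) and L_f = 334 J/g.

T_f ≈ 12.0 °C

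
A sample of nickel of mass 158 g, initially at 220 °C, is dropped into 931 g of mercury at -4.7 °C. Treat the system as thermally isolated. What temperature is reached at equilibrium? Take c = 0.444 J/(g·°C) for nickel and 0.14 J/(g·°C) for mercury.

T_f ≈ 73.9 °C

Setting the total heat transfer to zero:
158*0.444*(T − 220) + 931*0.14*(T − (-4.7)) = 0
70.15(T − 220) + 130.34(T − (-4.7)) = 0
200.49 T = 14821
T ≈ 73.92 °C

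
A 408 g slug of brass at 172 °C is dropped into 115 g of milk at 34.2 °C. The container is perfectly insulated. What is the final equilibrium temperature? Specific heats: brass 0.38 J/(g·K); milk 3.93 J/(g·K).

T_f ≈ 69.4 °C

T_f is the heat-capacity-weighted average of the initial temperatures:
T_f = (155.04×172 + 451.95×34.2) / (155.04 + 451.95)
    = 42124 / 606.99 ≈ 69.40 °C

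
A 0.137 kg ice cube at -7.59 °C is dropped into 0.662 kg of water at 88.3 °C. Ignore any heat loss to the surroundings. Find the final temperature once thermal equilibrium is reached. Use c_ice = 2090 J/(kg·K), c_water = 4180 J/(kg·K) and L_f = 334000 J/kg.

Conservation of energy gives ΣQ = 0:
ice -7.59→0 °C: 0.137·2090·7.59 = 2173.2
  latent heat to melt: 0.137·334000 = 45758
  warm the meltwater: 572.66 T
  water cools: 0.662·4180·(T − 88.3) = 2767.2(T − 88.3)
3339.8 T = 244340 − 47931 = 196409
T ≈ 58.81 °C — above 0 °C, consistent with complete melting.

T_f ≈ 58.8 °C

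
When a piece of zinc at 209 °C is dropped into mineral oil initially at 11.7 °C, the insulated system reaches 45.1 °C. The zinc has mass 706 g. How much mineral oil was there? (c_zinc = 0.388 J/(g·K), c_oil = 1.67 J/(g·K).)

Heat lost by the zinc = heat gained by the oil:
706×0.388×(209 − 45.1) = m×1.67×(45.1 − 11.7)
55.78 m = 44897  ⇒  m ≈ 804.9 g

m ≈ 805 g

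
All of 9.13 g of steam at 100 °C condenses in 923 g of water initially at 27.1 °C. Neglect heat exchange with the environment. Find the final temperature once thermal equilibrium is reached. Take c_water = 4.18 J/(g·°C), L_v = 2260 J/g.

T_f ≈ 33.1 °C

Net heat exchanged in the isolated system is zero:
latent heat released on condensation: 9.13×2260 = 20634
  condensed water 100 °C→T: 38.16(T − 100)
  original water: 3858.1(T − 27.1)
3896.3 T = 20634 + 3816.3 + 104556 = 129006
T ≈ 33.11 °C, under the boiling point, so the assumption holds.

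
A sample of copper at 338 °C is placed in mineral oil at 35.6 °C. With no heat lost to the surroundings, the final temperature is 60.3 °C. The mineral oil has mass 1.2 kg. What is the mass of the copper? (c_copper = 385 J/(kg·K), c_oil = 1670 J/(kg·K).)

|Q_copper| = |Q_oil|:
m×385×(338 − 60.3) = 1.2×1670×(60.3 − 35.6)
106914 m = 49499  ⇒  m ≈ 0.463 kg

m ≈ 0.463 kg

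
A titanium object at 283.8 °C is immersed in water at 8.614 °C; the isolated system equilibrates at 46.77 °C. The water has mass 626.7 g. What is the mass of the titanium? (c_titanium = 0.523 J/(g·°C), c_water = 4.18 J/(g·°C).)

m ≈ 806 g

|Q_titanium| = |Q_water|:
m×0.523×(283.8 − 46.77) = 626.7×4.18×(46.77 − 8.614)
123.97 m = 99954  ⇒  m ≈ 806.3 g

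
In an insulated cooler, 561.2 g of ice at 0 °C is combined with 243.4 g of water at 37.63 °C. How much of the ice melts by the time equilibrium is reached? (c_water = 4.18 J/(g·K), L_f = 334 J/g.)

m_melted ≈ 115 g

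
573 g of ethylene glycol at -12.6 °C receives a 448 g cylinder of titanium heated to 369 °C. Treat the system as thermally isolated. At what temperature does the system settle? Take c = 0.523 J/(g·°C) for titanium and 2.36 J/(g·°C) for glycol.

Taking heat into each body as positive, Σ m c ΔT = 0:
448·0.523·(T − 369) + 573·2.36·(T − (-12.6)) = 0
234.3(T − 369) + 1352.3(T − (-12.6)) = 0
1586.6 T = 69419
T = 69419 / 1586.6 = 43.8 °C

T_f ≈ 43.8 °C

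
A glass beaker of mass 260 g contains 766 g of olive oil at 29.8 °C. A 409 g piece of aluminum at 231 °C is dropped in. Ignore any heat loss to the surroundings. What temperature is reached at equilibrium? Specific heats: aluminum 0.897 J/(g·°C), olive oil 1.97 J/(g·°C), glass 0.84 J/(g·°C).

T_f ≈ 65.0 °C

T_f = Σ m_i c_i T_i / Σ m_i c_i:
T_f = (366.87*231 + 1509*29.8 + 218.4*29.8) / (366.87 + 1509 + 218.4)
    = 136225 / 2094.3 ≈ 65.05 °C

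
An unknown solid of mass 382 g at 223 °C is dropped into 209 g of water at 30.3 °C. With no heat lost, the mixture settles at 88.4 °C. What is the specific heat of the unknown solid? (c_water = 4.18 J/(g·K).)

m_s c (T_s − T_f) = m_water c_water (T_f − T_0):
382·c·(223 − 88.4) = 209·4.18·(88.4 − 30.3)
51417 c = 50757  ⇒  c ≈ 0.9872 J/(g·K)

c ≈ 0.987 J/(g·K)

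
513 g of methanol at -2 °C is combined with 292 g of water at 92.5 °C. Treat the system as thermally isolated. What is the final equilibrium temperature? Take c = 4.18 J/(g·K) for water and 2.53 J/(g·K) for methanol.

T_f is the heat-capacity-weighted average of the initial temperatures:
T_f = (1220.6*92.5 + 1297.9*(-2)) / (1220.6 + 1297.9)
    = 110306 / 2518.4 ≈ 43.80 °C

T_f ≈ 43.8 °C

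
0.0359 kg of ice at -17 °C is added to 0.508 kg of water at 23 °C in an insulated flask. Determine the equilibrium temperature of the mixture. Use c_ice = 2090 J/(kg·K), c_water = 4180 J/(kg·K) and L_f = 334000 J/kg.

Taking heat into each body as positive, Σ m c ΔT = 0:
warm ice to 0 °C: 0.0359×2090×(0 − (-17)) = 1275.5; latent heat to melt: 0.0359×334000 = 11991; warm the meltwater: 150.06 T; water: 2123.4(T − 23)
2273.5 T = 48839 − 13266 = 35573
T ≈ 15.65 °C (positive, so assuming full melt was valid).

T_f ≈ 15.6 °C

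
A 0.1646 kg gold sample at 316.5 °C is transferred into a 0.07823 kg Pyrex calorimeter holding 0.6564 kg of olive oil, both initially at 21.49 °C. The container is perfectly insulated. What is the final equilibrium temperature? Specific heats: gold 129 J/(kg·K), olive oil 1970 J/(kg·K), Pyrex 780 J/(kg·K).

T_f = Σ m_i c_i T_i / Σ m_i c_i:
T_f = (21.23·316.5 + 1293.1·21.49 + 61.02·21.49) / (21.23 + 1293.1 + 61.02)
    = 35821 / 1375.4 ≈ 26.04 °C

T_f ≈ 26.0 °C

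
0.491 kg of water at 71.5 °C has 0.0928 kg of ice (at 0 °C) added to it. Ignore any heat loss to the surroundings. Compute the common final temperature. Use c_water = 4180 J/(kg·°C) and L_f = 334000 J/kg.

Conservation of energy gives ΣQ = 0:
latent heat to melt: 0.0928·334000 = 30995
  warm the meltwater: 387.9 T
  water cools: 0.491·4180·(T − 71.5) = 2052.4(T − 71.5)
2440.3 T = 146745 − 30995 = 115750
T ≈ 47.43 °C — above 0 °C, consistent with complete melting.

T_f ≈ 47.4 °C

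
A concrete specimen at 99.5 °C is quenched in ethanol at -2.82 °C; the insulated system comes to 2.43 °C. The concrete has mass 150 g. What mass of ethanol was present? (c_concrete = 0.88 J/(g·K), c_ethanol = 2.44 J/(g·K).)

m ≈ 1000 g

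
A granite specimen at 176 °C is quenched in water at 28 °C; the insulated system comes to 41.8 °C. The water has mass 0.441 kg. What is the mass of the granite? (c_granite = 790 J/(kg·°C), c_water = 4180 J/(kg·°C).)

m ≈ 0.24 kg

Let T be the final temperature. ΣQ_i = 0:
m·790·(41.8 − 176) + 0.441·4180·(41.8 − 28) = 0
-106018 m = -25439
m = -25439/-106018 ≈ 0.2399 kg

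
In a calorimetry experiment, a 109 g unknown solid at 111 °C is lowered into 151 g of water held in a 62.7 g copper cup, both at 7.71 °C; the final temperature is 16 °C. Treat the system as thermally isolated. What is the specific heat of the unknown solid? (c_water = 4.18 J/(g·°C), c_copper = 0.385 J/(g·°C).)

c ≈ 0.525 J/(g·°C)

Conservation of energy gives ΣQ = 0:
109×c×(16 − 111) + 151×4.18×(16 − 7.71) + 62.7×0.385×(16 − 7.71) = 0
-10355 c = -5432.6
c = -5432.6/-10355 ≈ 0.5246 J/(g·°C)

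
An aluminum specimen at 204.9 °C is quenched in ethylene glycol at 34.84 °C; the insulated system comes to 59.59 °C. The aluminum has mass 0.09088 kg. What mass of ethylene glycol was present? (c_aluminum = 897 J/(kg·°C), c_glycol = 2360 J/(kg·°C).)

|Q_aluminum| = |Q_glycol|:
0.09088×897×(204.9 − 59.59) = m×2360×(59.59 − 34.84)
58410 m = 11846  ⇒  m ≈ 0.2028 kg

m ≈ 0.203 kg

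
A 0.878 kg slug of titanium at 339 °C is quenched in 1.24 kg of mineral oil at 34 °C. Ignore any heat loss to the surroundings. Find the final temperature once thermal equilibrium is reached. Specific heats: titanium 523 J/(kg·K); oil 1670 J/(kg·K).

T_f ≈ 89.4 °C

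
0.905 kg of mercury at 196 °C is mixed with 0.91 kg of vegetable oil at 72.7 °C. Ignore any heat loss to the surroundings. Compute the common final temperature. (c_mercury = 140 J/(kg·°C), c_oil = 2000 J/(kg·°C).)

T_f ≈ 80.7 °C

Setting the total heat transfer to zero:
0.905×140×(T − 196) + 0.91×2000×(T − 72.7) = 0
1946.7 T = 157147
T = 157147/1946.7 ≈ 80.72 °C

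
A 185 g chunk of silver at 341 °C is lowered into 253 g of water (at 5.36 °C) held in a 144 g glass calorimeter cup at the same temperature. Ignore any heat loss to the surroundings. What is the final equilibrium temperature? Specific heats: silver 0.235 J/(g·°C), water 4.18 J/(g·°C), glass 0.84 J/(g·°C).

T_f ≈ 17.3 °C

Taking heat into each body as positive, Σ m c ΔT = 0:
185×0.235×(T − 341) + 253×4.18×(T − 5.36) + 144×0.84×(T − 5.36) = 0
(43.47 + 1057.5 + 120.96) T = 43.47×341 + 1057.5×5.36 + 120.96×5.36
T ≈ 17.30 °C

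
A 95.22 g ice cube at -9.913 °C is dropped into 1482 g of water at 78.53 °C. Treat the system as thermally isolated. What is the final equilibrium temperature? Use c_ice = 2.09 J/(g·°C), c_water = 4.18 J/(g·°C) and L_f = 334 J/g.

Energy conservation, ΣQ = 0:
warm ice to 0 °C: 95.22·2.09·(0 − (-9.913)) = 1972.8; latent heat to melt: 95.22·334 = 31803; warm the meltwater: 398.02 T; water: 6194.8(T − 78.53)
6592.8 T = 486475 − 33776 = 452698
T ≈ 68.67 °C. Since T > 0 °C, the all-ice-melts assumption holds.

T_f ≈ 68.7 °C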